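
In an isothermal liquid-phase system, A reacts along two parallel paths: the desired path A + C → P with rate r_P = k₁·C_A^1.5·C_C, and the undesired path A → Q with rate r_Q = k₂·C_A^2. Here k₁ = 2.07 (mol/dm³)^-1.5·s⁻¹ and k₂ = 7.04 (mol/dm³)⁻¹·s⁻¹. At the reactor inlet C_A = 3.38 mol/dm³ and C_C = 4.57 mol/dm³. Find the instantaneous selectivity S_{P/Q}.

0.731

S_{P/Q} = r_P/r_Q = (k₁·C_A^1.5·C_C)/(k₂·C_A^2) = (k₁/k₂)·C_A^-0.5·C_C.
= (2.07×3.380^1.5×4.570) / (7.04×3.380^2) = 58.78/80.43 = 0.731.
The undesired path is higher order in A, so low C_A (CSTR or dilute feed) favours P.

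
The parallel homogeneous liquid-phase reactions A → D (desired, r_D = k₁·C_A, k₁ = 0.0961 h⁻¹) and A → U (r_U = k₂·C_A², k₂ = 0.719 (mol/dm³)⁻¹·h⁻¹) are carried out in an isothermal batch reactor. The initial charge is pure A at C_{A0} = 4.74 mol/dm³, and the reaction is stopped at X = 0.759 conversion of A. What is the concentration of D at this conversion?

0.179 mol/dm³

C_A = C_{A0}(1−X) = 1.142 mol/dm³.
Along a PFR/batch, dC_D/dC_A = −r_D/(r_D+r_U) = −k₁/(k₁+k₂·C_A).
Integrating from C_{A0} to C_A: C_D = (0.0961/0.719)·ln[(0.0961+0.719·4.74)/(0.0961+0.719·1.14)] = 0.1337·ln(3.504/0.9174) = 0.1791 mol/dm³.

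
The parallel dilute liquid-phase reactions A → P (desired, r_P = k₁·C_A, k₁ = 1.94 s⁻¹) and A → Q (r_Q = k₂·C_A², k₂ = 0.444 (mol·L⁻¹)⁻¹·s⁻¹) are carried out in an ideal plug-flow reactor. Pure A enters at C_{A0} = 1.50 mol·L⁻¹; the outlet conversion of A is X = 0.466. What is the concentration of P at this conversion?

C_A = C_{A0}(1−X) = 0.8010 mol·L⁻¹.
Along a PFR/batch, dC_P/dC_A = −r_P/(r_P+r_Q) = −k₁/(k₁+k₂·C_A).
Integrating from C_{A0} to C_A: C_P = (1.94/0.444)·ln[(1.94+0.444·1.50)/(1.94+0.444·0.801)] = 4.369·ln(2.606/2.296) = 0.5540 mol·L⁻¹.

0.554 mol·L⁻¹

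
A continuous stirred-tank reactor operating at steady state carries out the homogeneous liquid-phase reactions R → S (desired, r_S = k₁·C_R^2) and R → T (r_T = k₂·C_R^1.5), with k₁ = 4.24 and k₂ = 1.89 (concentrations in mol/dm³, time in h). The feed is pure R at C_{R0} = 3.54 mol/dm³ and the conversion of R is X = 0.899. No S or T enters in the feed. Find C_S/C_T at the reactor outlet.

Exit C_R = C_{R0}(1−X) = 3.54×0.101 = 0.3575 mol/dm³.
A CSTR operates uniformly at the exit composition, giving r_S = 0.5420 and r_T = 0.4041 (each k·C_R^n at C_R = 0.3575).
Overall selectivity = C_S/C_T = r_Sτ/(r_Tτ) = r_S/r_T = 1.34.

1.34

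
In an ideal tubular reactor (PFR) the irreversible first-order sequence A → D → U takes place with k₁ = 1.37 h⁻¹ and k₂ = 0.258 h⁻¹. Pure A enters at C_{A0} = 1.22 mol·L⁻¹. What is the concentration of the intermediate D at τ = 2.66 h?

0.717 mol·L⁻¹

Solving the coupled first-order balances gives C_D(τ) = [k₁/(k₂−k₁)]·C_{A0}·(e^(−k₁τ) − e^(−k₂τ)).
e^(−k₁τ) = e^(−1.37×2.66) = e^(−3.644) = 0.02614; e^(−k₂τ) = e^(−0.6863) = 0.5034.
C_D = 1.37×1.22/(0.258−1.37) × (0.02614−0.5034) = (-1.503)×(-0.4773) = 0.7174 mol·L⁻¹.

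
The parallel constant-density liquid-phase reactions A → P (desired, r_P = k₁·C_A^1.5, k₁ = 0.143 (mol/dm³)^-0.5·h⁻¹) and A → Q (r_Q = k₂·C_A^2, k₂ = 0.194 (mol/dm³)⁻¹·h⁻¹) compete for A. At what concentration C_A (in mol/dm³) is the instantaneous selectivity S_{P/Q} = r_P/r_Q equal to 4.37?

S_{P/Q} = (k₁/k₂)·C_A^-0.5 ⇒ C_A = (S·k₂/k₁)^(-2).
= (4.37×0.194/0.143)^(-2) = (5.929)^(-2) = 0.0285 mol/dm³.

0.0285 mol/dm³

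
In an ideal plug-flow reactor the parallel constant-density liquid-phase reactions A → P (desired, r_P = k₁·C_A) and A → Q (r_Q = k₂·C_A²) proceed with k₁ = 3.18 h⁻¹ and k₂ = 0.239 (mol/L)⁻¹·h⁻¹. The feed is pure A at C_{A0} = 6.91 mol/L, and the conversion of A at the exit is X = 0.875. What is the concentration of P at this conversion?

C_A = C_{A0}(1−X) = 0.8638 mol/L.
Along a PFR/batch, dC_P/dC_A = −r_P/(r_P+r_Q) = −k₁/(k₁+k₂·C_A).
Integrating from C_{A0} to C_A: C_P = (3.18/0.239)·ln[(3.18+0.239·6.91)/(3.18+0.239·0.864)] = 13.31·ln(4.831/3.386) = 4.728 mol/L.

4.73 mol/L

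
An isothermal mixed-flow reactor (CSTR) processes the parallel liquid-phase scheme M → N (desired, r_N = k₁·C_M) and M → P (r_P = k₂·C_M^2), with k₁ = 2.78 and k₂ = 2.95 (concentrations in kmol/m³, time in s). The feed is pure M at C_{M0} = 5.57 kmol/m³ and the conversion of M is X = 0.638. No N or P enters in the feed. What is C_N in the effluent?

1.13 kmol/m³

Exit C_M = C_{M0}(1−X) = 5.57×0.362 = 2.016 kmol/m³.
A CSTR operates uniformly at the exit composition, giving r_N = 5.605 and r_P = 11.99 (each k·C_M^n at C_M = 2.016).
Fraction of consumed M going to N: r_N/(r_N+r_P) = 0.3185.
C_N = 0.3185·C_{M0}·X = 0.3185×5.57×0.638 = 1.13 kmol/m³.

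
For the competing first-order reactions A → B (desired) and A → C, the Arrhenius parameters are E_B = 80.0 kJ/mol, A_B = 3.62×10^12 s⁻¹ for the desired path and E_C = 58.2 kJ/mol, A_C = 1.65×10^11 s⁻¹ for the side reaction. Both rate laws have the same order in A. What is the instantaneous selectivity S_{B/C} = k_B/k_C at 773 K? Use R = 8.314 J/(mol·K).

0.738

Since both paths have the same order in A, the concentration cancels and S_{B/C} = k_B/k_C = (A_B/A_C)·exp[(E_C−E_B)/(RT)].
(E_C−E_B)/(RT) = (58.2−80.0)×10³/(8.314×773) = -21800/6427 = -3.392.
k_B/k_C = (3.62×10^12/1.65×10^11)·exp(-3.392) = 21.94 × 0.03364 = 0.738.
Since E_B > E_C, raising the temperature improves selectivity toward B.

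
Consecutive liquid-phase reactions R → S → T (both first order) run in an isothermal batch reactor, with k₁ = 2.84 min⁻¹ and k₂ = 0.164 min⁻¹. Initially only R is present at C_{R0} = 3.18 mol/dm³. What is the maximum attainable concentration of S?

At the optimum, C_{S,max}/C_{R0} = (k₁/k₂)^[k₂/(k₂−k₁)].
= (2.84/0.164)^(0.164/(0.164−2.84)) = (17.32)^(-0.06129) = 0.8397.
C_{S,max} = 0.8397×3.18 = 2.67 mol/dm³.

2.67 mol/dm³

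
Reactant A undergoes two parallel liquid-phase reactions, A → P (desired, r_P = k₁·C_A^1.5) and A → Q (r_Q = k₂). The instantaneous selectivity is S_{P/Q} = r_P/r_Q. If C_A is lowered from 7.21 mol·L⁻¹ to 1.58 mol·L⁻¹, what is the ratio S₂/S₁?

S_{P/Q} = (k₁/k₂)·C_A^1.5, so S₂/S₁ = (C_{A,2}/C_{A,1})^1.5.
= (1.58/7.21)^1.5 = (0.2191)^1.5 = 0.103.

0.103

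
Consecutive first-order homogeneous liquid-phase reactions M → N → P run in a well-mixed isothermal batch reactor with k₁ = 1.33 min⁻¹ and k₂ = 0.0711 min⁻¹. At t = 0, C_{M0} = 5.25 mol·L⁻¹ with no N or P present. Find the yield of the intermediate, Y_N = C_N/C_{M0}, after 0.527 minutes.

For first-order series with pure M initially, C_N(t) = k₁C_{M0}/(k₂−k₁)·(e^(−k₁t) − e^(−k₂t)).
e^(−k₁t) = e^(−1.33×0.527) = e^(−0.7009) = 0.4961; e^(−k₂t) = e^(−0.03747) = 0.9632.
C_N = 1.33×5.25/(0.0711−1.33) × (0.4961−0.9632) = (-5.547)×(-0.4671) = 2.591 mol·L⁻¹.
Y_N = C_N/C_{M0} = 2.591/5.25 = 0.493.

0.493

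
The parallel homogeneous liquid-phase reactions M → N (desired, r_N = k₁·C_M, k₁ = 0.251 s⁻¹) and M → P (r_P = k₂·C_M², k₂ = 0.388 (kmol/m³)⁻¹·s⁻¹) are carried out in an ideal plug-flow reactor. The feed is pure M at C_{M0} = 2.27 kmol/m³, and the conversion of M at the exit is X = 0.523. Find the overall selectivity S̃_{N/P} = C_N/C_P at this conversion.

C_M = C_{M0}(1−X) = 1.083 kmol/m³.
Along a PFR/batch, dC_N/dC_M = −r_N/(r_N+r_P) = −k₁/(k₁+k₂·C_M).
Integrating from C_{M0} to C_M: C_N = (0.251/0.388)·ln[(0.251+0.388·2.27)/(0.251+0.388·1.08)] = 0.6469·ln(1.132/0.6711) = 0.3381 kmol/m³.
C_P = (C_{M0}−C_M)−C_N = 0.8492 kmol/m³; S̃_{N/P} = 0.3381/0.8492 = 0.398.

0.398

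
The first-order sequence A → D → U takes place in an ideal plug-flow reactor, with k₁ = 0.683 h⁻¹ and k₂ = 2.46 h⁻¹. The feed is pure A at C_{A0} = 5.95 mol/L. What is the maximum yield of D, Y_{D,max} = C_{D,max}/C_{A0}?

Evaluating C_D at τ_opt = ln(k₂/k₁)/(k₂−k₁) gives C_{D,max}/C_{A0} = (k₁/k₂)^[k₂/(k₂−k₁)].
= (0.683/2.46)^(2.46/(2.46−0.683)) = (0.2776)^(1.384) = 0.1697.

0.170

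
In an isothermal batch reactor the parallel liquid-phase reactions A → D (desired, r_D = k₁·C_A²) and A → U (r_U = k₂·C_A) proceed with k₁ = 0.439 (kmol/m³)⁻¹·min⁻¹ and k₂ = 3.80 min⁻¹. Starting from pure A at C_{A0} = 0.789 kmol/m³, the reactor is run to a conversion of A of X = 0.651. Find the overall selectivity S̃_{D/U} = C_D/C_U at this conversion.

C_A = C_{A0}(1−X) = 0.2754 kmol/m³.
Along a PFR/batch, dC_U/dC_A = −r_U/(r_D+r_U) = −k₂/(k₂+k₁·C_A).
Integrating from C_{A0} to C_A: C_U = (3.80/0.439)·ln[(3.80+0.439·0.789)/(3.80+0.439·0.275)] = 8.656·ln(4.146/3.921) = 0.4840 kmol/m³.
Then C_D = (C_{A0}−C_A) − C_U = 0.5136 − 0.4840 = 0.02962 kmol/m³.
S̃_{D/U} = C_D/C_U = 0.02962/0.4840 = 0.0612.

0.0612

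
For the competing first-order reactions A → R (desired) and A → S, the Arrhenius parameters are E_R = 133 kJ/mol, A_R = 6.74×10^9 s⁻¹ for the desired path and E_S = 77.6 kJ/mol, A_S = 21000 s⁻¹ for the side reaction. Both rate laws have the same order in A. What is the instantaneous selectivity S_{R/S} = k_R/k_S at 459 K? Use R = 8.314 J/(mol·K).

Since both paths have the same order in A, the concentration cancels and S_{R/S} = k_R/k_S = (A_R/A_S)·exp[(E_S−E_R)/(RT)].
(E_S−E_R)/(RT) = (77.6−133)×10³/(8.314×459) = -55400/3816 = -14.52.
k_R/k_S = (6.74×10^9/21000)·exp(-14.52) = 3.210×10^5 × 4.957×10^-7 = 0.159.
Since E_R > E_S, raising the temperature improves selectivity toward R.

0.159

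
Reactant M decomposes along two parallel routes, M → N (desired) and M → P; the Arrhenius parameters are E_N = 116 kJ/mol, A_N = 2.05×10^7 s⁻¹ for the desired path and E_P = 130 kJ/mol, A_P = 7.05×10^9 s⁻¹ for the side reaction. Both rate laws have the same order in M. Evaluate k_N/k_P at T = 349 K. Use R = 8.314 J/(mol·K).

0.362

k_N/k_P = (A_N/A_P)·exp[−(E_N−E_P)/(RT)] = (A_N/A_P)·exp[(E_P−E_N)/(RT)].
(E_P−E_N)/(RT) = (130−116)×10³/(8.314×349) = 14000/2902 = 4.825.
k_N/k_P = (2.05×10^7/7.05×10^9)·exp(4.825) = 0.002908 × 124.6 = 0.362.
Since E_N < E_P, lowering the temperature improves selectivity toward N.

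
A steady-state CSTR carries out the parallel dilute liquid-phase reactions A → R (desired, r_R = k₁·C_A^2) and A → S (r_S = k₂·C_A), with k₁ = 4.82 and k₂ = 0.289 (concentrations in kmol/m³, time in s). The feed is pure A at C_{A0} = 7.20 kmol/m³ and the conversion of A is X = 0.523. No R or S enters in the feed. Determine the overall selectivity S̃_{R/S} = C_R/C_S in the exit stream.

57.3

Exit C_A = C_{A0}(1−X) = 7.20×0.477 = 3.434 kmol/m³.
In a CSTR the entire volume is at exit conditions, so r_R = 4.82×3.434^2 = 56.85 and r_S = 0.289×3.434 = 0.9925.
Overall selectivity = C_R/C_S = r_Rτ/(r_Sτ) = r_R/r_S = 57.3.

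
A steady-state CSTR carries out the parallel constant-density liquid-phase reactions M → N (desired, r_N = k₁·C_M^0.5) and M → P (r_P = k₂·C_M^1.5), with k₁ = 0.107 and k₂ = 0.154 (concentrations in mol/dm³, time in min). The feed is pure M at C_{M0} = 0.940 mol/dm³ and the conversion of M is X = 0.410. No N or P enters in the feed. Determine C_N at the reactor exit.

0.214 mol/dm³

Exit C_M = C_{M0}(1−X) = 0.940×0.590 = 0.5546 mol/dm³.
In a CSTR the entire volume is at exit conditions, so r_N = 0.107×0.5546^0.5 = 0.07968 and r_P = 0.154×0.5546^1.5 = 0.06360.
Fraction of consumed M going to N: r_N/(r_N+r_P) = 0.5561.
C_N = 0.5561·C_{M0}·X = 0.5561×0.940×0.410 = 0.214 mol/dm³.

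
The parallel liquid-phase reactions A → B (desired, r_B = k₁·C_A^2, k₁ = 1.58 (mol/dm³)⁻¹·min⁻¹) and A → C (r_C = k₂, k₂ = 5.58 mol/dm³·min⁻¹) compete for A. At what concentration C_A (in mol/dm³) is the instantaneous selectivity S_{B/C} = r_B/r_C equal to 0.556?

S_{B/C} = (k₁/k₂)·C_A^2 ⇒ C_A = (S·k₂/k₁)^(0.5).
= (0.556×5.58/1.58)^(0.5) = (1.964)^(0.5) = 1.40 mol/dm³.

1.40 mol/dm³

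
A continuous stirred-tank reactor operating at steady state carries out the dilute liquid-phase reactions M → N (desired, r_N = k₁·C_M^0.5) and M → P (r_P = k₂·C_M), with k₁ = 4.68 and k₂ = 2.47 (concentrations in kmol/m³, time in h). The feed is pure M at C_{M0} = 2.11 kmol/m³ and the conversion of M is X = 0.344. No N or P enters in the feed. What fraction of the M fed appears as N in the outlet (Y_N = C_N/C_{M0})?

Exit C_M = C_{M0}(1−X) = 2.11×0.656 = 1.384 kmol/m³.
In a CSTR the entire volume is at exit conditions, so r_N = 4.68×1.384^0.5 = 5.506 and r_P = 2.47×1.384 = 3.419.
Fraction of consumed M going to N: r_N/(r_N+r_P) = 0.6169.
C_N = 0.6169·C_{M0}·X = 0.6169×2.11×0.344 = 0.448 kmol/m³; Y_N = C_N/C_{M0} = 0.212.

0.212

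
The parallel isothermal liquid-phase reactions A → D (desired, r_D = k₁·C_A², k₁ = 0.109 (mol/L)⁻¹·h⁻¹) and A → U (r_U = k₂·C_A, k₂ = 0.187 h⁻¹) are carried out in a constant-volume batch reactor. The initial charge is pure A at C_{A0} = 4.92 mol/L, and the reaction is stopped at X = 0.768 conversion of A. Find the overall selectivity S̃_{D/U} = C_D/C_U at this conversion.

1.61

C_A = C_{A0}(1−X) = 1.141 mol/L.
Along a PFR/batch, dC_U/dC_A = −r_U/(r_D+r_U) = −k₂/(k₂+k₁·C_A).
Integrating from C_{A0} to C_A: C_U = (0.187/0.109)·ln[(0.187+0.109·4.92)/(0.187+0.109·1.14)] = 1.716·ln(0.7233/0.3114) = 1.446 mol/L.
Then C_D = (C_{A0}−C_A) − C_U = 3.779 − 1.446 = 2.333 mol/L.
S̃_{D/U} = C_D/C_U = 2.333/1.446 = 1.61.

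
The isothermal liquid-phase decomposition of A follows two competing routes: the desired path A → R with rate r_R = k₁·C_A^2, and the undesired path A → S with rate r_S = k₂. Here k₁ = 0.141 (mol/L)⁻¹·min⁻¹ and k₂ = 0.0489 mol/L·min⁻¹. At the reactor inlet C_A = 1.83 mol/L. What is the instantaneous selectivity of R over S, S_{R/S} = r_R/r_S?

9.66

S_{R/S} = r_R/r_S = (k₁·C_A^2)/(k₂) = (k₁/k₂)·C_A^2.
= (0.141×1.830^2) / (0.0489) = 0.4722/0.04890 = 9.66.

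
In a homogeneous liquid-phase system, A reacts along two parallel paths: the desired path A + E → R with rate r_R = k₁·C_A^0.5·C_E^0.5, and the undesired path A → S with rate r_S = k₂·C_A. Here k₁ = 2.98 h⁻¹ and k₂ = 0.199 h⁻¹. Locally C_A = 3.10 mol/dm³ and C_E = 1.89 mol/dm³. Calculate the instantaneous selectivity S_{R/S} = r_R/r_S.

11.7

S_{R/S} = r_R/r_S = (k₁·C_A^0.5·C_E^0.5)/(k₂·C_A) = (k₁/k₂)·C_A^-0.5·C_E^0.5.
= (2.98×3.100^0.5×1.890^0.5) / (0.199×3.100) = 7.213/0.6169 = 11.7.
The undesired path is higher order in A, so low C_A (CSTR or dilute feed) favours R.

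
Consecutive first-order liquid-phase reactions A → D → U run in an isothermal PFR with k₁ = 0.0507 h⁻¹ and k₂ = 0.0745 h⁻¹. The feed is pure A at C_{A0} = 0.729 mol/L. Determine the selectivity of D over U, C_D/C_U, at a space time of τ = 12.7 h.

The intermediate concentration in a first-order A→B→C sequence is C_D = k₁C_{A0}(e^(−k₁τ) − e^(−k₂τ))/(k₂−k₁).
e^(−k₁τ) = e^(−0.0507×12.7) = e^(−0.6439) = 0.5252; e^(−k₂τ) = e^(−0.9461) = 0.3882.
C_D = 0.0507×0.729/(0.0745−0.0507) × (0.5252−0.3882) = 1.553×0.1370 = 0.2128 mol/L.
C_A = C_{A0}e^(−k₁τ) = 0.3829 mol/L, so C_U = C_{A0}−C_A−C_D = 0.1333 mol/L; C_D/C_U = 1.60.

1.60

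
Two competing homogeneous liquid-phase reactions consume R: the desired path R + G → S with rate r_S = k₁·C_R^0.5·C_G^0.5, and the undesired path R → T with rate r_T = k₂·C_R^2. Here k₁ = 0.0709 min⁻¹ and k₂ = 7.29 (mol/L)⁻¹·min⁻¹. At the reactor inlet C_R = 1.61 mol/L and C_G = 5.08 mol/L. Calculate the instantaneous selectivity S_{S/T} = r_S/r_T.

S_{S/T} = r_S/r_T = (k₁·C_R^0.5·C_G^0.5)/(k₂·C_R^2) = (k₁/k₂)·C_R^-1.5·C_G^0.5.
= (0.0709×1.610^0.5×5.080^0.5) / (7.29×1.610^2) = 0.2028/18.90 = 0.0107.
The undesired path is higher order in R, so low C_R (CSTR or dilute feed) favours S.

0.0107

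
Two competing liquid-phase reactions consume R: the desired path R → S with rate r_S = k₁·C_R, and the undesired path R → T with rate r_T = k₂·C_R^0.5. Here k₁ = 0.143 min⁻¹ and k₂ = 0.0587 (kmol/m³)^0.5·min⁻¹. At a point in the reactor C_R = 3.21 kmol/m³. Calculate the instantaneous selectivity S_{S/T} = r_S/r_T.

S_{S/T} = r_S/r_T = (k₁·C_R)/(k₂·C_R^0.5) = (k₁/k₂)·C_R^0.5.
= (0.143×3.210) / (0.0587×3.210^0.5) = 0.4590/0.1052 = 4.36.
Since the desired path is higher order in R, keeping C_R high (PFR or concentrated feed) favours S.

4.36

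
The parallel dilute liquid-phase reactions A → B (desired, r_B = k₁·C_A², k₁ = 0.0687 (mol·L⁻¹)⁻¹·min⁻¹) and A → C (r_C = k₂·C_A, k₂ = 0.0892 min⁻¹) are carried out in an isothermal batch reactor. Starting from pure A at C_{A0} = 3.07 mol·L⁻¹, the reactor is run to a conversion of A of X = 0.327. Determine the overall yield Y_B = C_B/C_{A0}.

0.217

C_A = C_{A0}(1−X) = 2.066 mol·L⁻¹.
Along a PFR/batch, dC_C/dC_A = −r_C/(r_B+r_C) = −k₂/(k₂+k₁·C_A).
Integrating from C_{A0} to C_A: C_C = (0.0892/0.0687)·ln[(0.0892+0.0687·3.07)/(0.0892+0.0687·2.07)] = 1.298·ln(0.3001/0.2311) = 0.3390 mol·L⁻¹.
Then C_B = (C_{A0}−C_A) − C_C = 1.004 − 0.3390 = 0.6649 mol·L⁻¹.
Y_B = C_B/C_{A0} = 0.6649/3.07 = 0.217.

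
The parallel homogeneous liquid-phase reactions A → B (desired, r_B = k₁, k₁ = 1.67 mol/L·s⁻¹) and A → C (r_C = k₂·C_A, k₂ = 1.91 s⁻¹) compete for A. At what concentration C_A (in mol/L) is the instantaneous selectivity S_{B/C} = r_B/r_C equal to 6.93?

S_{B/C} = (k₁/k₂)·C_A⁻¹ ⇒ C_A = (S·k₂/k₁)^(-1).
= (6.93×1.91/1.67)^(-1) = (7.926)^(-1) = 0.126 mol/L.

0.126 mol/L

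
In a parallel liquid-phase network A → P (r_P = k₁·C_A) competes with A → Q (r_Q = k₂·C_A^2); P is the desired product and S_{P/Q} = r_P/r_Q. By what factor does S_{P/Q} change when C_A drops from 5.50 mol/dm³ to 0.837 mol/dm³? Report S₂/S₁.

S_{P/Q} = (k₁/k₂)·C_A⁻¹, so S₂/S₁ = (C_{A,2}/C_{A,1})⁻¹.
= 5.50/0.837 = 6.57.
Selectivity toward P rises as C_A falls — low-concentration operation is favoured.

6.57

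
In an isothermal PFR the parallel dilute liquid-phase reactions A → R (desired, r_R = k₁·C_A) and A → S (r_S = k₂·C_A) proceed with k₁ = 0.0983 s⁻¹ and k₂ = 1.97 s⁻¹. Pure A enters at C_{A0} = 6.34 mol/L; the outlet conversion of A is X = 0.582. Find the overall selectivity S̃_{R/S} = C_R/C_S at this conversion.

0.0499

C_A = C_{A0}(1−X) = 2.650 mol/L.
Both paths are first order in A, so the instantaneous fraction to R is constant: dC_R/d(−C_A) = k₁/(k₁+k₂) = 0.04753.
C_R = 0.04753·(C_{A0}−C_A) = 0.04753×3.690 = 0.175 mol/L.
C_S = (C_{A0}−C_A)−C_R = 3.515 mol/L; S̃_{R/S} = 0.1754/3.515 = 0.0499.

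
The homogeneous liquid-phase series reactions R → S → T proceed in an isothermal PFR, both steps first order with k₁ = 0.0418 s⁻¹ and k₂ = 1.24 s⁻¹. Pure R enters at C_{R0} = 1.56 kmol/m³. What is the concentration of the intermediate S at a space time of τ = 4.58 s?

0.0448 kmol/m³

The intermediate concentration in a first-order A→B→C sequence is C_S = k₁C_{R0}(e^(−k₁τ) − e^(−k₂τ))/(k₂−k₁).
e^(−k₁τ) = e^(−0.0418×4.58) = e^(−0.1914) = 0.8258; e^(−k₂τ) = e^(−5.679) = 0.003416.
C_S = 0.0418×1.56/(1.24−0.0418) × (0.8258−0.003416) = 0.05442×0.8223 = 0.04475 kmol/m³.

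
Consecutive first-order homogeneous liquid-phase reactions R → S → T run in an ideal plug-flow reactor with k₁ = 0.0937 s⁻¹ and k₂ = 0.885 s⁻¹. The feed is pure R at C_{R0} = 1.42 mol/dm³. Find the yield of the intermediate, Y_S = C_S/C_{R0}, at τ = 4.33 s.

For first-order series with pure R initially, C_S(τ) = k₁C_{R0}/(k₂−k₁)·(e^(−k₁τ) − e^(−k₂τ)).
e^(−k₁τ) = e^(−0.0937×4.33) = e^(−0.4057) = 0.6665; e^(−k₂τ) = e^(−3.832) = 0.02167.
C_S = 0.0937×1.42/(0.885−0.0937) × (0.6665−0.02167) = 0.1681×0.6448 = 0.1084 mol/dm³.
Y_S = C_S/C_{R0} = 0.1084/1.42 = 0.0764.

0.0764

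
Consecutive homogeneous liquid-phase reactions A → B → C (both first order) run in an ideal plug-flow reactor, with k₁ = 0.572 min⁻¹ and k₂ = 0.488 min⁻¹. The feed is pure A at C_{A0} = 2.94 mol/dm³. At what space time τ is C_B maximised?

For first-order series the maximum of C_B occurs at τ_opt = ln(k₂/k₁)/(k₂−k₁).
= ln(0.488/0.572)/(0.488−0.572) = ln(0.8531)/-0.08400 = -0.1588/-0.08400 = 1.89 min.

1.89 min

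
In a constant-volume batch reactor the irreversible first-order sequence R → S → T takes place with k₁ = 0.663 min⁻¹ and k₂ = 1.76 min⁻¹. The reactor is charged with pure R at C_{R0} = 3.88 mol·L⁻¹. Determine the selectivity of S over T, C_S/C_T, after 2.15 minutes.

0.209

The intermediate concentration in a first-order A→B→C sequence is C_S = k₁C_{R0}(e^(−k₁t) − e^(−k₂t))/(k₂−k₁).
e^(−k₁t) = e^(−0.663×2.15) = e^(−1.425) = 0.2404; e^(−k₂t) = e^(−3.784) = 0.02273.
C_S = 0.663×3.88/(1.76−0.663) × (0.2404−0.02273) = 2.345×0.2177 = 0.5104 mol·L⁻¹.
C_R = C_{R0}e^(−k₁t) = 0.9328 mol·L⁻¹, so C_T = C_{R0}−C_R−C_S = 2.437 mol·L⁻¹; C_S/C_T = 0.209.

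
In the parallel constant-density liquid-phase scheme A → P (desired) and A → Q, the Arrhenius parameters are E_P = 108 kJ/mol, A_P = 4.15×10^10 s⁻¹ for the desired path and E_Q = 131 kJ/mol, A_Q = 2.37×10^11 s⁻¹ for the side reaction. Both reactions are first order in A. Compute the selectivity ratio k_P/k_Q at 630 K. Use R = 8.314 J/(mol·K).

With equal orders, S_{P/Q} = k_P/k_Q = (A_P/A_Q)·exp[(E_Q−E_P)/(RT)].
(E_Q−E_P)/(RT) = (131−108)×10³/(8.314×630) = 23000/5238 = 4.391.
k_P/k_Q = (4.15×10^10/2.37×10^11)·exp(4.391) = 0.1751 × 80.73 = 14.1.
Since E_P < E_Q, lowering the temperature improves selectivity toward P.

14.1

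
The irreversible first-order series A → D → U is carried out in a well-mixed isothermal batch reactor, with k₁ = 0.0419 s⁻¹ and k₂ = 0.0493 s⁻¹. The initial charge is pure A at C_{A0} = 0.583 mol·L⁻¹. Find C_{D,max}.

Evaluating C_D at t_opt = ln(k₂/k₁)/(k₂−k₁) gives C_{D,max}/C_{A0} = (k₁/k₂)^[k₂/(k₂−k₁)].
= (0.0419/0.0493)^(0.0493/(0.0493−0.0419)) = (0.8499)^(6.662) = 0.3384.
C_{D,max} = 0.3384×0.583 = 0.197 mol·L⁻¹.

0.197 mol·L⁻¹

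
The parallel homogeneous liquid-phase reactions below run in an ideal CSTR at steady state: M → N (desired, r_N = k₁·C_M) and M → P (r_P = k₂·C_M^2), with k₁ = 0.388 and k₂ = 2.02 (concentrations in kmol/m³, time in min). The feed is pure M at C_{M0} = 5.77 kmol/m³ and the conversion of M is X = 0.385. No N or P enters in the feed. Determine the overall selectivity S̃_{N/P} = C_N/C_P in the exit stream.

Exit C_M = C_{M0}(1−X) = 5.77×0.615 = 3.549 kmol/m³.
In a CSTR the entire volume is at exit conditions, so r_N = 0.388×3.549 = 1.377 and r_P = 2.02×3.549^2 = 25.44.
Overall selectivity = C_N/C_P = r_Nτ/(r_Pτ) = r_N/r_P = 0.0541.

0.0541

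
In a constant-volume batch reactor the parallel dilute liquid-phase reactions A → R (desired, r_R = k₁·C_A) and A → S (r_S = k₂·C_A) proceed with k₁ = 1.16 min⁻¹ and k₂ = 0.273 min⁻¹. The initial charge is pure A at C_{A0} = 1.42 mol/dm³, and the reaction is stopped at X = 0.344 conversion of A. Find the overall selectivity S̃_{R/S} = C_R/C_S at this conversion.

C_A = C_{A0}(1−X) = 0.9315 mol/dm³.
Both paths are first order in A, so the instantaneous fraction to R is constant: dC_R/d(−C_A) = k₁/(k₁+k₂) = 0.8095.
C_R = 0.8095·(C_{A0}−C_A) = 0.8095×0.4885 = 0.395 mol/dm³.
C_S = (C_{A0}−C_A)−C_R = 0.09306 mol/dm³; S̃_{R/S} = 0.3954/0.09306 = 4.25.

4.25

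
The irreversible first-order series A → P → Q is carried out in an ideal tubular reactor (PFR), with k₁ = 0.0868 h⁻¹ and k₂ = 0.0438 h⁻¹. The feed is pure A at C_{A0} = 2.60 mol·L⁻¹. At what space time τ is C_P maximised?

15.9 h

For first-order series the maximum of C_P occurs at τ_opt = ln(k₂/k₁)/(k₂−k₁).
= ln(0.0438/0.0868)/(0.0438−0.0868) = ln(0.5046)/-0.04300 = -0.6840/-0.04300 = 15.9 h.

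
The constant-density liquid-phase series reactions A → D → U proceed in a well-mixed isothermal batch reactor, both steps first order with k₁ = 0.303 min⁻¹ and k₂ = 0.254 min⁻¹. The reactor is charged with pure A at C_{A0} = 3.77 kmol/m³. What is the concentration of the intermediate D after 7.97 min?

For first-order series with pure A initially, C_D(t) = k₁C_{A0}/(k₂−k₁)·(e^(−k₁t) − e^(−k₂t)).
e^(−k₁t) = e^(−0.303×7.97) = e^(−2.415) = 0.08938; e^(−k₂t) = e^(−2.024) = 0.1321.
C_D = 0.303×3.77/(0.254−0.303) × (0.08938−0.1321) = (-23.31)×(-0.04270) = 0.9954 kmol/m³.

0.995 kmol/m³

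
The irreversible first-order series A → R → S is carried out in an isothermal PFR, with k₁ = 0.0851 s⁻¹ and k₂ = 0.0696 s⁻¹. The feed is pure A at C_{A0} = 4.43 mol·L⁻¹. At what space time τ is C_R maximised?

Setting dC_R/dτ = 0 gives τ_opt = ln(k₂/k₁)/(k₂−k₁).
= ln(0.0696/0.0851)/(0.0696−0.0851) = ln(0.8179)/-0.01550 = -0.2011/-0.01550 = 13.0 s.

13.0 s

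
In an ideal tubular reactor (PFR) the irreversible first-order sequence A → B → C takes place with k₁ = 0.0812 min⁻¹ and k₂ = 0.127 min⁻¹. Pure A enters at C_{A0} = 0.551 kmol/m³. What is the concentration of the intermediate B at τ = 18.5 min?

Solving the coupled first-order balances gives C_B(τ) = [k₁/(k₂−k₁)]·C_{A0}·(e^(−k₁τ) − e^(−k₂τ)).
e^(−k₁τ) = e^(−0.0812×18.5) = e^(−1.502) = 0.2226; e^(−k₂τ) = e^(−2.349) = 0.09542.
C_B = 0.0812×0.551/(0.127−0.0812) × (0.2226−0.09542) = 0.9769×0.1272 = 0.1243 kmol/m³.

0.124 kmol/m³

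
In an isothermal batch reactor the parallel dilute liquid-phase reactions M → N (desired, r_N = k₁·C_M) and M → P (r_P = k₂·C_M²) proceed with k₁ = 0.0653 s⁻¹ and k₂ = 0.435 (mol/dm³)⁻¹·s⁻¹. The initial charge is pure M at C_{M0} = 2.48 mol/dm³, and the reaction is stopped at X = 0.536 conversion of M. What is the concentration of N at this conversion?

0.106 mol/dm³

C_M = C_{M0}(1−X) = 1.151 mol/dm³.
Along a PFR/batch, dC_N/dC_M = −r_N/(r_N+r_P) = −k₁/(k₁+k₂·C_M).
Integrating from C_{M0} to C_M: C_N = (0.0653/0.435)·ln[(0.0653+0.435·2.48)/(0.0653+0.435·1.15)] = 0.1501·ln(1.144/0.5659) = 0.1057 mol/dm³.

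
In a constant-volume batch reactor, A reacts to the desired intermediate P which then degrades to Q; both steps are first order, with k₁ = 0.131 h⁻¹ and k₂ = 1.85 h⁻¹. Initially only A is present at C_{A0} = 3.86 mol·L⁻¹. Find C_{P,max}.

0.223 mol·L⁻¹

For a first-order series the maximum intermediate yield is C_{P,max}/C_{A0} = (k₁/k₂)^[k₂/(k₂−k₁)].
= (0.131/1.85)^(1.85/(1.85−0.131)) = (0.07081)^(1.076) = 0.05787.
C_{P,max} = 0.05787×3.86 = 0.223 mol·L⁻¹.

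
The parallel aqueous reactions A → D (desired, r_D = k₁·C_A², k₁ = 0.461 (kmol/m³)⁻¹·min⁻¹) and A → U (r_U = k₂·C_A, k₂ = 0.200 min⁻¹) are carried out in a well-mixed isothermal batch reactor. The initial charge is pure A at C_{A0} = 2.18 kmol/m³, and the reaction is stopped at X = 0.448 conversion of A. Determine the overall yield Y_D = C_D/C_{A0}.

0.355

C_A = C_{A0}(1−X) = 1.203 kmol/m³.
Along a PFR/batch, dC_U/dC_A = −r_U/(r_D+r_U) = −k₂/(k₂+k₁·C_A).
Integrating from C_{A0} to C_A: C_U = (0.200/0.461)·ln[(0.200+0.461·2.18)/(0.200+0.461·1.20)] = 0.4338·ln(1.205/0.7547) = 0.2030 kmol/m³.
Then C_D = (C_{A0}−C_A) − C_U = 0.9766 − 0.2030 = 0.7737 kmol/m³.
Y_D = C_D/C_{A0} = 0.7737/2.18 = 0.355.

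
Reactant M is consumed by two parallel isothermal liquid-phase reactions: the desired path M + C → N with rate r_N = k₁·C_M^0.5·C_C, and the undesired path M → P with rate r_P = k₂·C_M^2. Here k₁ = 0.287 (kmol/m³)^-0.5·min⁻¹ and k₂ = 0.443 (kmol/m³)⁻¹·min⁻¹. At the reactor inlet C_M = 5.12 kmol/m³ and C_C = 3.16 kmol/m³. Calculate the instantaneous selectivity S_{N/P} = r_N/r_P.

0.177

S_{N/P} = r_N/r_P = (k₁·C_M^0.5·C_C)/(k₂·C_M^2) = (k₁/k₂)·C_M^-1.5·C_C.
= (0.287×5.120^0.5×3.160) / (0.443×5.120^2) = 2.052/11.61 = 0.177.
The undesired path is higher order in M, so low C_M (CSTR or dilute feed) favours N.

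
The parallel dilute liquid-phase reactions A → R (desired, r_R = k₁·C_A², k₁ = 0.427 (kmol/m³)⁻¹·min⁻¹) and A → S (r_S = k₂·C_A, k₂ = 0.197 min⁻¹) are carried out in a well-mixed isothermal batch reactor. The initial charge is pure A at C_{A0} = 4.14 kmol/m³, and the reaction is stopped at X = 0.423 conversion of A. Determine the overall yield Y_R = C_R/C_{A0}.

0.370

C_A = C_{A0}(1−X) = 2.389 kmol/m³.
Along a PFR/batch, dC_S/dC_A = −r_S/(r_R+r_S) = −k₂/(k₂+k₁·C_A).
Integrating from C_{A0} to C_A: C_S = (0.197/0.427)·ln[(0.197+0.427·4.14)/(0.197+0.427·2.39)] = 0.4614·ln(1.965/1.217) = 0.2210 kmol/m³.
Then C_R = (C_{A0}−C_A) − C_S = 1.751 − 0.2210 = 1.530 kmol/m³.
Y_R = C_R/C_{A0} = 1.530/4.14 = 0.370.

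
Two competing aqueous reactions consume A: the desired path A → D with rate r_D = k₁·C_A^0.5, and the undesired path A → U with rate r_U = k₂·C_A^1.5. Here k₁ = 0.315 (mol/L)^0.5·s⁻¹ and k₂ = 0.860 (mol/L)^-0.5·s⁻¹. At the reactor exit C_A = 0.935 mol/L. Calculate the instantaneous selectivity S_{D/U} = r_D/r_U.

S_{D/U} = r_D/r_U = (k₁·C_A^0.5)/(k₂·C_A^1.5) = (k₁/k₂)·C_A⁻¹.
= (0.315×0.9350^0.5) / (0.860×0.9350^1.5) = 0.3046/0.7775 = 0.392.
The undesired path is higher order in A, so low C_A (CSTR or dilute feed) favours D.

0.392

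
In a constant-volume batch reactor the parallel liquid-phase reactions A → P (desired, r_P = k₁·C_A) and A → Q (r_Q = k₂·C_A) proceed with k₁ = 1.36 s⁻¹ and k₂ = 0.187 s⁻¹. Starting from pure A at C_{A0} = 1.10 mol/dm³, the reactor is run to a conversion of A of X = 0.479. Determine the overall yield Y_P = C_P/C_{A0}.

0.421

C_A = C_{A0}(1−X) = 0.5731 mol/dm³.
Both paths are first order in A, so the instantaneous fraction to P is constant: dC_P/d(−C_A) = k₁/(k₁+k₂) = 0.8791.
C_P = 0.8791·(C_{A0}−C_A) = 0.8791×0.5269 = 0.463 mol/dm³.
Y_P = C_P/C_{A0} = 0.4632/1.10 = 0.421.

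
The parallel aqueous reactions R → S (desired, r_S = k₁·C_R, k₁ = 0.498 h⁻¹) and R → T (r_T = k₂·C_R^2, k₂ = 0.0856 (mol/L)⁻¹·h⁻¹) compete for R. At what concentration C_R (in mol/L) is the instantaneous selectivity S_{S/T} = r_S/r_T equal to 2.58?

S_{S/T} = (k₁/k₂)·C_R⁻¹ ⇒ C_R = (S·k₂/k₁)^(-1).
= (2.58×0.0856/0.498)^(-1) = (0.4435)^(-1) = 2.25 mol/L.

2.25 mol/L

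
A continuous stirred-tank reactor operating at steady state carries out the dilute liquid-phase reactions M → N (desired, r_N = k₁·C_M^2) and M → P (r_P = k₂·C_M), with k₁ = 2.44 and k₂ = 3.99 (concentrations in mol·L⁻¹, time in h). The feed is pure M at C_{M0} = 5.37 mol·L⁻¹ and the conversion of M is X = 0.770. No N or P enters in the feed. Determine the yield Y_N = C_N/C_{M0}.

0.331

Exit C_M = C_{M0}(1−X) = 5.37×0.230 = 1.235 mol·L⁻¹.
A CSTR operates uniformly at the exit composition, giving r_N = 3.722 and r_P = 4.928 (each k·C_M^n at C_M = 1.235).
Fraction of consumed M going to N: r_N/(r_N+r_P) = 0.4303.
C_N = 0.4303·C_{M0}·X = 0.4303×5.37×0.770 = 1.78 mol·L⁻¹; Y_N = C_N/C_{M0} = 0.331.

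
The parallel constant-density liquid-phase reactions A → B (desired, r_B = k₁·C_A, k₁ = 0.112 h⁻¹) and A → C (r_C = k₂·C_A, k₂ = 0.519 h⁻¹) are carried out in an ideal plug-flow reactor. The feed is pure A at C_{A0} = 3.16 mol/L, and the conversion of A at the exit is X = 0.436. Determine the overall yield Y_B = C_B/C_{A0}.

0.0774

C_A = C_{A0}(1−X) = 1.782 mol/L.
Both paths are first order in A, so the instantaneous fraction to B is constant: dC_B/d(−C_A) = k₁/(k₁+k₂) = 0.1775.
C_B = 0.1775·(C_{A0}−C_A) = 0.1775×1.378 = 0.245 mol/L.
Y_B = C_B/C_{A0} = 0.2445/3.16 = 0.0774.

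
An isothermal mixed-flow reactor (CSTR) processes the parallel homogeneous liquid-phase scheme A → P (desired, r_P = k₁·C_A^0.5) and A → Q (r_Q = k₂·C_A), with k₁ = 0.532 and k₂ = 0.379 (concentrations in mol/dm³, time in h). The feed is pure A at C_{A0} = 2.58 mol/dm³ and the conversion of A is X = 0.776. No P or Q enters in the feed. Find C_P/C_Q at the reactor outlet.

1.85

Exit C_A = C_{A0}(1−X) = 2.58×0.224 = 0.5779 mol/dm³.
Rates in a CSTR are evaluated at the outlet concentration: r_P = 0.532×0.5779^0.5 = 0.4044, r_Q = 0.379×0.5779 = 0.2190.
Overall selectivity = C_P/C_Q = r_Pτ/(r_Qτ) = r_P/r_Q = 1.85.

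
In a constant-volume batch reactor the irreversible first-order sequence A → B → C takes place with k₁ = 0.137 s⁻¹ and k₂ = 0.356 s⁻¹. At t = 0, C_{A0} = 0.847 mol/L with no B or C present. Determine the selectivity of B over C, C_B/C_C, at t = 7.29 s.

0.410

The intermediate concentration in a first-order A→B→C sequence is C_B = k₁C_{A0}(e^(−k₁t) − e^(−k₂t))/(k₂−k₁).
e^(−k₁t) = e^(−0.137×7.29) = e^(−0.9987) = 0.3683; e^(−k₂t) = e^(−2.595) = 0.07463.
C_B = 0.137×0.847/(0.356−0.137) × (0.3683−0.07463) = 0.5299×0.2937 = 0.1556 mol/L.
C_A = C_{A0}e^(−k₁t) = 0.3120 mol/L, so C_C = C_{A0}−C_A−C_B = 0.3794 mol/L; C_B/C_C = 0.410.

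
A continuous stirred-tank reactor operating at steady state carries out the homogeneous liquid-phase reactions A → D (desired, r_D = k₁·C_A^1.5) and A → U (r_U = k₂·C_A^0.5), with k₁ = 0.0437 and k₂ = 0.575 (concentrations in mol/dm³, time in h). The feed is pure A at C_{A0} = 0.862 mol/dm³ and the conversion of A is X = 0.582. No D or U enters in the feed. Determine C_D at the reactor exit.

Exit C_A = C_{A0}(1−X) = 0.862×0.418 = 0.3603 mol/dm³.
A CSTR operates uniformly at the exit composition, giving r_D = 0.009452 and r_U = 0.3452 (each k·C_A^n at C_A = 0.3603).
Fraction of consumed A going to D: r_D/(r_D+r_U) = 0.02665.
C_D = 0.02665·C_{A0}·X = 0.02665×0.862×0.582 = 0.0134 mol/dm³.

0.0134 mol/dm³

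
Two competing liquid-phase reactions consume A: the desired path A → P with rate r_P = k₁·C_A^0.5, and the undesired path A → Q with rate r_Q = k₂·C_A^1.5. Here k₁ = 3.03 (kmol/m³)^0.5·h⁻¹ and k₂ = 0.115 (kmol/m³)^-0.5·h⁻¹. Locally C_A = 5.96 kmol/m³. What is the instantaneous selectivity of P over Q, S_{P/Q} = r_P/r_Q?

S_{P/Q} = r_P/r_Q = (k₁·C_A^0.5)/(k₂·C_A^1.5) = (k₁/k₂)·C_A⁻¹.
= (3.03×5.960^0.5) / (0.115×5.960^1.5) = 7.397/1.673 = 4.42.

4.42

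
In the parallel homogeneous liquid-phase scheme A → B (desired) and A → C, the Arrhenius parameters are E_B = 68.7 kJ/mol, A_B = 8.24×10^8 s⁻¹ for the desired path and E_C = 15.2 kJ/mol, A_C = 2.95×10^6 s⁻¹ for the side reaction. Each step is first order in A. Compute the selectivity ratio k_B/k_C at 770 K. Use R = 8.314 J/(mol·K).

0.0656

k_B/k_C = (A_B/A_C)·exp[−(E_B−E_C)/(RT)] = (A_B/A_C)·exp[(E_C−E_B)/(RT)].
(E_C−E_B)/(RT) = (15.2−68.7)×10³/(8.314×770) = -53500/6402 = -8.357.
k_B/k_C = (8.24×10^8/2.95×10^6)·exp(-8.357) = 279.3 × 2.347×10^-4 = 0.0656.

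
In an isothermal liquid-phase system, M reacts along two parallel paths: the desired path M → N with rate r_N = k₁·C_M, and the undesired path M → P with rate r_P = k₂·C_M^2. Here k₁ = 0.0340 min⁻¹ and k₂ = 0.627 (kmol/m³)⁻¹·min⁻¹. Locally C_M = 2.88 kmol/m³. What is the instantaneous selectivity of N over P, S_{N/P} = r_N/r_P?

S_{N/P} = r_N/r_P = (k₁·C_M)/(k₂·C_M^2) = (k₁/k₂)·C_M⁻¹.
= (0.0340×2.880) / (0.627×2.880^2) = 0.09792/5.201 = 0.0188.

0.0188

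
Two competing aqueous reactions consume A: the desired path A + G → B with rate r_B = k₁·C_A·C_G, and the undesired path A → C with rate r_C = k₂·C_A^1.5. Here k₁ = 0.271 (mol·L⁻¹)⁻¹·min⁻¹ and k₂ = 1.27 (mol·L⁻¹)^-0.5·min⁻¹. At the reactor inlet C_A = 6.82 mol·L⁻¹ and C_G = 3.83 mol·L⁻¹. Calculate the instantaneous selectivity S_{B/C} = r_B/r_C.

0.313

S_{B/C} = r_B/r_C = (k₁·C_A·C_G)/(k₂·C_A^1.5) = (k₁/k₂)·C_A^-0.5·C_G.
= (0.271×6.820×3.830) / (1.27×6.820^1.5) = 7.079/22.62 = 0.313.
The undesired path is higher order in A, so low C_A (CSTR or dilute feed) favours B.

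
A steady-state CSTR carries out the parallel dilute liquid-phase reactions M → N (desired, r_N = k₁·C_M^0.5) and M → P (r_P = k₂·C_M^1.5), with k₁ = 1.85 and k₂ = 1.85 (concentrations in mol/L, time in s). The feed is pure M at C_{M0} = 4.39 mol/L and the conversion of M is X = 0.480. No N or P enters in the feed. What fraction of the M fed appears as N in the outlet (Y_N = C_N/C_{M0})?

0.146

Exit C_M = C_{M0}(1−X) = 4.39×0.520 = 2.283 mol/L.
A CSTR operates uniformly at the exit composition, giving r_N = 2.795 and r_P = 6.381 (each k·C_M^n at C_M = 2.283).
Fraction of consumed M going to N: r_N/(r_N+r_P) = 0.3046.
C_N = 0.3046·C_{M0}·X = 0.3046×4.39×0.480 = 0.642 mol/L; Y_N = C_N/C_{M0} = 0.146.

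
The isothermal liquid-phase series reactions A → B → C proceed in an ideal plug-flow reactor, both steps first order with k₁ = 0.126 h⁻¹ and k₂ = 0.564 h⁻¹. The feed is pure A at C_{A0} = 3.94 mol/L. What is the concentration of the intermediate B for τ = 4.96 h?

0.538 mol/L

Solving the coupled first-order balances gives C_B(τ) = [k₁/(k₂−k₁)]·C_{A0}·(e^(−k₁τ) − e^(−k₂τ)).
e^(−k₁τ) = e^(−0.126×4.96) = e^(−0.6250) = 0.5353; e^(−k₂τ) = e^(−2.797) = 0.06097.
C_B = 0.126×3.94/(0.564−0.126) × (0.5353−0.06097) = 1.133×0.4743 = 0.5376 mol/L.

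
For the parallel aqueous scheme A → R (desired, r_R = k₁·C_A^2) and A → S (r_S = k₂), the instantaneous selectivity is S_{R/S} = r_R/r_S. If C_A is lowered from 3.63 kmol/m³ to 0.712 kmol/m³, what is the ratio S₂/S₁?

0.0385

S_{R/S} = (k₁/k₂)·C_A^2, so S₂/S₁ = (C_{A,2}/C_{A,1})^2.
= (0.712/3.63)^2 = (0.1961)^2 = 0.0385.
Selectivity toward R falls as C_A falls — high-concentration operation is favoured.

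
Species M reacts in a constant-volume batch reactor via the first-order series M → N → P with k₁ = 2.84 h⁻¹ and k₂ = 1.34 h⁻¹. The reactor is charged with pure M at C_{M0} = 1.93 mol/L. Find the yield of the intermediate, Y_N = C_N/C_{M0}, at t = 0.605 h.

0.502

For first-order series with pure M initially, C_N(t) = k₁C_{M0}/(k₂−k₁)·(e^(−k₁t) − e^(−k₂t)).
e^(−k₁t) = e^(−2.84×0.605) = e^(−1.718) = 0.1794; e^(−k₂t) = e^(−0.8107) = 0.4445.
C_N = 2.84×1.93/(1.34−2.84) × (0.1794−0.4445) = (-3.654)×(-0.2652) = 0.9689 mol/L.
Y_N = C_N/C_{M0} = 0.9689/1.93 = 0.502.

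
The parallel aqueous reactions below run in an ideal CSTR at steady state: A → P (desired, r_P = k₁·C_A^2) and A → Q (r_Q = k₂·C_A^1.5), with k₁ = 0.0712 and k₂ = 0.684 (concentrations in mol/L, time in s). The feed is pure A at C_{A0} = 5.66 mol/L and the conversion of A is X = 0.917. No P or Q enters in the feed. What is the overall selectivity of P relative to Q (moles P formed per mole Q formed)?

0.0713

Exit C_A = C_{A0}(1−X) = 5.66×0.0830 = 0.4698 mol/L.
Rates in a CSTR are evaluated at the outlet concentration: r_P = 0.0712×0.4698^2 = 0.01571, r_Q = 0.684×0.4698^1.5 = 0.2202.
Overall selectivity = C_P/C_Q = r_Pτ/(r_Qτ) = r_P/r_Q = 0.0713.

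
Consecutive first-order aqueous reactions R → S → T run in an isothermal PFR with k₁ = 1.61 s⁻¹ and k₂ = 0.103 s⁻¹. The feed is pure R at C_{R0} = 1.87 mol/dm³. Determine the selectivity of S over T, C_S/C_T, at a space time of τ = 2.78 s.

3.98

For first-order series with pure R initially, C_S(τ) = k₁C_{R0}/(k₂−k₁)·(e^(−k₁τ) − e^(−k₂τ)).
e^(−k₁τ) = e^(−1.61×2.78) = e^(−4.476) = 0.01138; e^(−k₂τ) = e^(−0.2863) = 0.7510.
C_S = 1.61×1.87/(0.103−1.61) × (0.01138−0.7510) = (-1.998)×(-0.7396) = 1.478 mol/dm³.
C_R = C_{R0}e^(−k₁τ) = 0.02128 mol/dm³, so C_T = C_{R0}−C_R−C_S = 0.3711 mol/dm³; C_S/C_T = 3.98.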